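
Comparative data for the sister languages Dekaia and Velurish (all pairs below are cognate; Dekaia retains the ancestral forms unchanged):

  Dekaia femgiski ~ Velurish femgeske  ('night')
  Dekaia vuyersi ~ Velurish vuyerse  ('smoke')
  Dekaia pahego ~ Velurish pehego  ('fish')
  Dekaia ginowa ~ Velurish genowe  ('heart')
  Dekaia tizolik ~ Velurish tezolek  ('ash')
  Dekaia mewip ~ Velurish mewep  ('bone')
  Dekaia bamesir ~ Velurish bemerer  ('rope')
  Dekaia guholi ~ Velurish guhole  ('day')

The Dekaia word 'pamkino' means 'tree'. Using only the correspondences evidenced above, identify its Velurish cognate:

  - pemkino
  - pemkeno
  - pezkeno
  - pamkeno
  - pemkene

pemkeno

bamesir ~ bemerer — Dekaia a corresponds to Velurish e after a consonant, before a nasal.
ginowa ~ genowe — Dekaia i corresponds to Velurish e after a consonant, before a nasal.
Applying these to Dekaia 'pamkino':
  pamkino → pemkino   (a→e after a consonant, before a nasal)
  pemkino → pemkeno   (i→e after a consonant, before a nasal)
So the Velurish cognate is 'pemkeno'.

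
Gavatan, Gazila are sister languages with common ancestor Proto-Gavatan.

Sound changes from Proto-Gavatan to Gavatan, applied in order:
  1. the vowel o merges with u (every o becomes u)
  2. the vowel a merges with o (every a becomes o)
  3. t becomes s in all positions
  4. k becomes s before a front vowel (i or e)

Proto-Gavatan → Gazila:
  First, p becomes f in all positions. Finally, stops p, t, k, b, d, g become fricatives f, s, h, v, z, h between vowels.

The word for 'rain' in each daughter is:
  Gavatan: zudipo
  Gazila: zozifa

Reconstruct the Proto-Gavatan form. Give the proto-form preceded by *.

Position 5: Gavatan has p, Gazila has f. Gavatan preserves p here (none of its changes turn any other segment into p), so the proto-segment is *p.
Position 2: Gavatan has u, Gazila has o. Gazila preserves o here (none of its changes turn any other segment into o), so the proto-segment is *o.
Position 6: Gavatan has o, Gazila has a. Gazila preserves a here (none of its changes turn any other segment into a), so the proto-segment is *a.
Continuing position by position gives *zodipa; check it forward:
Gavatan: *zodipa > zudipa > zudipo  (by vowel merger, vowel merger)
Gazila: start from *zodipa.
  rule 1 (unconditioned shift): zodipa → zodifa
  rule 2 (intervocalic lenition): zodifa → zozifa
  ⇒ Gazila zozifa
No other proto-form is consistent with every reflex, so the reconstruction is *zodipa.

*zodipa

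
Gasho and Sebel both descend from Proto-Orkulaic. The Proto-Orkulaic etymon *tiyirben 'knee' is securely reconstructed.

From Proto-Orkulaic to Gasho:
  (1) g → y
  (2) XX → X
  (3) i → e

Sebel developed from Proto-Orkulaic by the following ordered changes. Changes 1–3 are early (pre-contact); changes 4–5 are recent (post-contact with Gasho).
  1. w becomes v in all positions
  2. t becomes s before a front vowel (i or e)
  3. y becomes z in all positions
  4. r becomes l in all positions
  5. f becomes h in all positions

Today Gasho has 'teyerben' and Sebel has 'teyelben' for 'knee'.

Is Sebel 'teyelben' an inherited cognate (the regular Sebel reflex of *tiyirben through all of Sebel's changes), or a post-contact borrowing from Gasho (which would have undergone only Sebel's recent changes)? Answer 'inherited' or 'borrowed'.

borrowed

If inherited, *tiyirben would pass through all of Sebel's changes:
Sebel: *tiyirben
  tiyirben (rule 1 does not apply)
  tiyirben → siyirben   [palatalisation]
  siyirben → sizirben   [unconditioned shift]
  sizirben → sizilben   [unconditioned shift]
  sizilben (rule 5 does not apply)
  giving Sebel sizilben.
If borrowed from Gasho 'teyerben' after the early changes, it would undergo only the recent ones:
  rule 4 (unconditioned shift): teyerben → teyelben
  rule 5 (unconditioned shift): no change (teyelben)
  ⇒ as a loan: teyelben
Sebel 'teyelben' matches the loan outcome 'teyelben', not the inherited 'sizilben' — it skipped the early Sebel changes, so it was borrowed from Gasho.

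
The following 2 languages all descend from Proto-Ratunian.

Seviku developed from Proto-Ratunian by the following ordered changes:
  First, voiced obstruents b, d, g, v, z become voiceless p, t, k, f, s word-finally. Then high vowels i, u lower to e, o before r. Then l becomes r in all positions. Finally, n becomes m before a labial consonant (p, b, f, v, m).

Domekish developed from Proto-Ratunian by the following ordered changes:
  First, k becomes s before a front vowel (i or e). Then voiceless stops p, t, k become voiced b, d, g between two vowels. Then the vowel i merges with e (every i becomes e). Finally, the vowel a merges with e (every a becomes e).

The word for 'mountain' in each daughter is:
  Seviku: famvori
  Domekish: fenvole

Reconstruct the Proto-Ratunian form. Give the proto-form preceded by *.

Position 2: Seviku has a, Domekish has e. Seviku preserves a here (none of its changes turn any other segment into a), so the proto-segment is *a.
Position 6: Seviku has r, Domekish has l. Domekish preserves l here (none of its changes turn any other segment into l), so the proto-segment is *l.
Position 3: Seviku has m, Domekish has n. Domekish preserves n here (none of its changes turn any other segment into n), so the proto-segment is *n.
Verify the candidate proto-form against each daughter:
Seviku: *fanvoli > fanvori > famvori  (by unconditioned shift, nasal place assimilation)
Domekish: *fanvoli > fanvole > fenvole  (by vowel merger, vowel merger)
*fanvoli is the unique common source.

*fanvoli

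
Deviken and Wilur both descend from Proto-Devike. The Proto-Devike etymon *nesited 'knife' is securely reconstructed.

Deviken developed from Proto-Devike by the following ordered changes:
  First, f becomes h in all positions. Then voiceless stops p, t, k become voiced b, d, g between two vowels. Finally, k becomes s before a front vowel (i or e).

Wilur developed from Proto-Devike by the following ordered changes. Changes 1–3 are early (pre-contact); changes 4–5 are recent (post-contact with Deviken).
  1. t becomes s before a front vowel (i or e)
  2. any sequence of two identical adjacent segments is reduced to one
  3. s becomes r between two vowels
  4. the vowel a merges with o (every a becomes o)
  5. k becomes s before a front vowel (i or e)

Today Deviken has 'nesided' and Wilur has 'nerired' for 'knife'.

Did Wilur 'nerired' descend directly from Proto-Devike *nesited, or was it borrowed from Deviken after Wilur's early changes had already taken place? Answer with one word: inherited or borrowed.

If inherited, *nesited would pass through all of Wilur's changes:
Wilur: *nesited
  nesited → nesised   [palatalisation]
  nesised (rule 2 does not apply)
  nesised → nerired   [rhotacism]
  nerired (rule 4 does not apply)
  nerired (rule 5 does not apply)
  giving Wilur nerired.
If borrowed from Deviken 'nesided' after the early changes, it would undergo only the recent ones:
  rule 4 (vowel merger): no change (nesided)
  rule 5 (palatalisation): no change (nesided)
  ⇒ as a loan: nesided
Wilur 'nerired' matches the inherited outcome exactly, so it is an inherited cognate, not a loan.

inherited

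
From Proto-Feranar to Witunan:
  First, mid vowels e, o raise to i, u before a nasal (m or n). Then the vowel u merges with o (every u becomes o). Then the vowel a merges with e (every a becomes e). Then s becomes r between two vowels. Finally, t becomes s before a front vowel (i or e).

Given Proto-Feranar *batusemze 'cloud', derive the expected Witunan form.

betorimze

Witunan: start from *batusemze.
  rule 1 (pre-nasal raising): batusemze → batusimze
  rule 2 (vowel merger): batusimze → batosimze
  rule 3 (vowel merger): batosimze → betosimze
  rule 4 (rhotacism): betosimze → betorimze
  rule 5: no change — betorimze
  ⇒ Witunan betorimze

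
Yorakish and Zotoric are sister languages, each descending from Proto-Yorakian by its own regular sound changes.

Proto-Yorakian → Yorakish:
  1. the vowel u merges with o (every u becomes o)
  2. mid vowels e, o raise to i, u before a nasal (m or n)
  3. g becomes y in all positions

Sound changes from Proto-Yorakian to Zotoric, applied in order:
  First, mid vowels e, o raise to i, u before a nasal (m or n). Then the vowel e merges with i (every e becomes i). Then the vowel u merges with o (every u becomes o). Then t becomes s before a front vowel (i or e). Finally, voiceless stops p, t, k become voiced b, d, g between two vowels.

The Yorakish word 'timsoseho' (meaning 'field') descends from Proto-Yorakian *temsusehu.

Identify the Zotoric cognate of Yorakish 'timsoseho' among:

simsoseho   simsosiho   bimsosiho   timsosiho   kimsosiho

Zotoric: *temsusehu > timsusehu > timsusihu > timsosiho > simsosiho  (by pre-nasal raising, vowel merger, vowel merger, palatalisation)

simsosiho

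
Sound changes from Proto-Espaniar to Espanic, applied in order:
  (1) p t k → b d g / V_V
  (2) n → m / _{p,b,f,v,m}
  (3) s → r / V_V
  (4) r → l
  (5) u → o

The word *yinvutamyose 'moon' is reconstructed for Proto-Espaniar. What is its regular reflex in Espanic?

Espanic: *yinvutamyose
  yinvutamyose → yinvudamyose   [intervocalic voicing]
  yinvudamyose → yimvudamyose   [nasal place assimilation]
  yimvudamyose → yimvudamyore   [rhotacism]
  yimvudamyore → yimvudamyole   [unconditioned shift]
  yimvudamyole → yimvodamyole   [vowel merger]
  giving Espanic yimvodamyole.

yimvodamyole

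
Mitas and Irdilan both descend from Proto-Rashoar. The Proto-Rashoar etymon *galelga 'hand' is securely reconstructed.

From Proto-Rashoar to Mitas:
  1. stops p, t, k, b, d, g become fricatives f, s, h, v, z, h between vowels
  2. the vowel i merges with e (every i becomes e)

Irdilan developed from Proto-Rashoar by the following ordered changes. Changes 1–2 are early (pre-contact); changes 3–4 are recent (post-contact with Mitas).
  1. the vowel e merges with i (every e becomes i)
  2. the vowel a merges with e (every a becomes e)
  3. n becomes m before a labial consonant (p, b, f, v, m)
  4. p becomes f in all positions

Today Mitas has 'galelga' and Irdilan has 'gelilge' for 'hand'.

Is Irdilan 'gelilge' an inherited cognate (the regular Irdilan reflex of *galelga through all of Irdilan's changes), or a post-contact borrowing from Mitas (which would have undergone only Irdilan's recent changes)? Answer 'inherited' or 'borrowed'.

If inherited, *galelga would pass through all of Irdilan's changes:
Irdilan: *galelga > galilga > gelilge  (by vowel merger, vowel merger)
If borrowed from Mitas 'galelga' after the early changes, it would undergo only the recent ones:
  rule 3 (nasal place assimilation): no change (galelga)
  rule 4 (unconditioned shift): no change (galelga)
  ⇒ as a loan: galelga
Irdilan 'gelilge' matches the inherited outcome exactly, so it is an inherited cognate, not a loan.

inherited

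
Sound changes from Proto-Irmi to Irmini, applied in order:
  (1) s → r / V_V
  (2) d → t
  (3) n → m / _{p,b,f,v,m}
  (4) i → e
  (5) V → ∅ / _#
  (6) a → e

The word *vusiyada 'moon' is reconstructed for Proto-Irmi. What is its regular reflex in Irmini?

Irmini: *vusiyada > vuriyada > vuriyata > vureyata > vureyat > vureyet  (by rhotacism, unconditioned shift, vowel merger, apocope, vowel merger)

vureyet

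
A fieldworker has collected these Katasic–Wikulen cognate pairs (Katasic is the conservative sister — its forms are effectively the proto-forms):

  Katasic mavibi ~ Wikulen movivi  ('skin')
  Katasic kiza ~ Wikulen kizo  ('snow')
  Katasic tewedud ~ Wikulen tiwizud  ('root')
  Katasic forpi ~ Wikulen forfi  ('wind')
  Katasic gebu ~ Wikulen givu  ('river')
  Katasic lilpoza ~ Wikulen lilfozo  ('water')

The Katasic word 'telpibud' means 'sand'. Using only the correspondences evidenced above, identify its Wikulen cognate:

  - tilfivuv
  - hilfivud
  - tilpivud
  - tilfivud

tewedud ~ tiwizud — Katasic e corresponds to Wikulen i after a consonant, before a consonant other than r, m, n, p, b, f, v.
forpi ~ forfi — Katasic p corresponds to Wikulen f after a consonant, before a front vowel.
gebu ~ givu — Katasic b corresponds to Wikulen v between vowels (before a back vowel).
Applying these to Katasic 'telpibud':
  telpibud → tilpibud   (e→i after a consonant, before a consonant other than r, m, n, p, b, f, v)
  tilpibud → tilfibud   (p→f after a consonant, before a front vowel)
  tilfibud → tilfivud   (b→v between vowels (before a back vowel))
So the Wikulen cognate is 'tilfivud'.

tilfivud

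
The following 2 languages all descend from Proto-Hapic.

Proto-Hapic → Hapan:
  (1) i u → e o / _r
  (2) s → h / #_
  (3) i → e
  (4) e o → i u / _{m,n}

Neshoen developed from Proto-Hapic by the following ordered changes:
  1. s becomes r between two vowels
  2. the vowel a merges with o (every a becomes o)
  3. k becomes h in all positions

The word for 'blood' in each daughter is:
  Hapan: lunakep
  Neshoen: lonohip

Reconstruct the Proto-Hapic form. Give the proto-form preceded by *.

*lonakip

Position 6: Hapan has e, Neshoen has i. Neshoen preserves i here (none of its changes turn any other segment into i), so the proto-segment is *i.
Position 4: Hapan has a, Neshoen has o. Hapan preserves a here (none of its changes turn any other segment into a), so the proto-segment is *a.
This points to *lonakip. Verify forward in each daughter:
Hapan: start from *lonakip.
  rule 1: no change — lonakip
  rule 2: no change — lonakip
  rule 3 (vowel merger): lonakip → lonakep
  rule 4 (pre-nasal raising): lonakep → lunakep
  ⇒ Hapan lunakep
Neshoen: start from *lonakip.
  rule 1: no change — lonakip
  rule 2 (vowel merger): lonakip → lonokip
  rule 3 (unconditioned shift): lonokip → lonohip
  ⇒ Neshoen lonohip
Only *lonakip yields all of Hapan lunakep, Neshoen lonohip.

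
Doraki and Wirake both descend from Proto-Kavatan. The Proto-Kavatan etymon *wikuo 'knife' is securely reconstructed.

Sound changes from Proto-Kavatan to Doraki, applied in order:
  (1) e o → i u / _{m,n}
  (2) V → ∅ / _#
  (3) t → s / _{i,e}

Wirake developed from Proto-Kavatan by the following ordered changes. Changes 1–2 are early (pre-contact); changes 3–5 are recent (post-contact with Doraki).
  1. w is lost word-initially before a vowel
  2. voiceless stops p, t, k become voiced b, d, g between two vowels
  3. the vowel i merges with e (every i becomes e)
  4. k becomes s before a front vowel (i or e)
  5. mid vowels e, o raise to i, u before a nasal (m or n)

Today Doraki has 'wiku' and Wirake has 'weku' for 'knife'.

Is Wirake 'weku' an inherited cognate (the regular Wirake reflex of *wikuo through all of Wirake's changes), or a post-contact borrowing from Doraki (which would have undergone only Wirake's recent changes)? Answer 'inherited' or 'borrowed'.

borrowed

If inherited, *wikuo would pass through all of Wirake's changes:
Wirake: start from *wikuo.
  rule 1 (glide loss): wikuo → ikuo
  rule 2 (intervocalic voicing): ikuo → iguo
  rule 3 (vowel merger): iguo → eguo
  rule 4: no change — eguo
  rule 5: no change — eguo
  ⇒ Wirake eguo
If borrowed from Doraki 'wiku' after the early changes, it would undergo only the recent ones:
  rule 3 (vowel merger): wiku → weku
  rule 4 (palatalisation): no change (weku)
  rule 5 (pre-nasal raising): no change (weku)
  ⇒ as a loan: weku
Wirake 'weku' matches the loan outcome 'weku', not the inherited 'eguo' — it skipped the early Wirake changes, so it was borrowed from Doraki.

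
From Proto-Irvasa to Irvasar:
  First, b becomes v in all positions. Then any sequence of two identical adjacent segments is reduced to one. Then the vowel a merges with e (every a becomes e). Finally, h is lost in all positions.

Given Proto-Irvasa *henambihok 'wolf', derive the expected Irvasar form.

Irvasar: start from *henambihok.
  rule 1 (unconditioned shift): henambihok → henamvihok
  rule 2: no change — henamvihok
  rule 3 (vowel merger): henamvihok → henemvihok
  rule 4 (h-loss): henemvihok → enemviok
  ⇒ Irvasar enemviok

enemviok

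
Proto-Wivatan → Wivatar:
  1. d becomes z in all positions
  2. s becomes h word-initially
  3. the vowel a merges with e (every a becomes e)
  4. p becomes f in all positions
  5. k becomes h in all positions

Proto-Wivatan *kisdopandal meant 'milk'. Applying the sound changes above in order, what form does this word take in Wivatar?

Wivatar: *kisdopandal
  kisdopandal → kiszopanzal   [unconditioned shift]
  kiszopanzal (rule 2 does not apply)
  kiszopanzal → kiszopenzel   [vowel merger]
  kiszopenzel → kiszofenzel   [unconditioned shift]
  kiszofenzel → hiszofenzel   [unconditioned shift]
  giving Wivatar hiszofenzel.

hiszofenzel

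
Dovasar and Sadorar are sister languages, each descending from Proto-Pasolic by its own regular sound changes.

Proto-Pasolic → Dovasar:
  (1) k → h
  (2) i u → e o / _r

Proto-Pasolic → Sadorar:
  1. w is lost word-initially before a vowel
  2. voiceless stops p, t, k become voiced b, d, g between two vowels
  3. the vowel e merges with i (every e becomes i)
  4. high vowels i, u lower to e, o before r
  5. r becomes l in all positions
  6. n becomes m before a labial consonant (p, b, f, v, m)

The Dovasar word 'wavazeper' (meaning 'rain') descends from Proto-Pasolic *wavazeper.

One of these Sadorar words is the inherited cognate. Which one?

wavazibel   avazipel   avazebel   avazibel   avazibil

avazibel

Sadorar: start from *wavazeper.
  rule 1 (glide loss): wavazeper → avazeper
  rule 2 (intervocalic voicing): avazeper → avazeber
  rule 3 (vowel merger): avazeber → avazibir
  rule 4 (pre-rhotic lowering): avazibir → avaziber
  rule 5 (unconditioned shift): avaziber → avazibel
  rule 6: no change — avazibel
  ⇒ Sadorar avazibel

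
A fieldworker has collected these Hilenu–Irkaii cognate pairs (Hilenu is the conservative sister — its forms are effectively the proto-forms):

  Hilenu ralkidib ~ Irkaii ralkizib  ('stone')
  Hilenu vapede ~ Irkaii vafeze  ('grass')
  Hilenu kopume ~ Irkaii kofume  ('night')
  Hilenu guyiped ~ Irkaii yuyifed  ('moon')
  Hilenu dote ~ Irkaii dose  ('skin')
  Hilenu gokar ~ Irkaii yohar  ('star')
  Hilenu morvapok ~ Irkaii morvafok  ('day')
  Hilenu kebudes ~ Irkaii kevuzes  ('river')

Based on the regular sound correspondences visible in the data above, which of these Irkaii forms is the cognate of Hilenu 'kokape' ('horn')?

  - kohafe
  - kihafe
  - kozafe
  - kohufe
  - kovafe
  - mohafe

gokar ~ yohar — Hilenu k corresponds to Irkaii h between vowels (before a back vowel).
vapede ~ vafeze, guyiped ~ yuyifed — Hilenu p corresponds to Irkaii f between vowels (before a front vowel).
Applying these to Hilenu 'kokape':
  kokape → kohape   (k→h between vowels (before a back vowel))
  kohape → kohafe   (p→f between vowels (before a front vowel))
So the Irkaii cognate is 'kohafe'.

kohafe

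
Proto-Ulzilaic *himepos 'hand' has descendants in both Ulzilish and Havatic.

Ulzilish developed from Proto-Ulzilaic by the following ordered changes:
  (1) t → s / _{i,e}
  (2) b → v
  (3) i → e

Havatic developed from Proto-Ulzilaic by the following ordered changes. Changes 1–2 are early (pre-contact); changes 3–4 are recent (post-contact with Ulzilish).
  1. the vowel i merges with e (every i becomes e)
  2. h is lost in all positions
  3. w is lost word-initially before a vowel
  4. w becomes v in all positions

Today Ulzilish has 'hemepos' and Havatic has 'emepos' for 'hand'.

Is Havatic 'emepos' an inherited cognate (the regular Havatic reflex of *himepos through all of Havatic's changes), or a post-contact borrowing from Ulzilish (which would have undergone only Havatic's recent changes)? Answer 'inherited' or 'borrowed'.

If inherited, *himepos would pass through all of Havatic's changes:
Havatic: *himepos > hemepos > emepos  (by vowel merger, h-loss)
If borrowed from Ulzilish 'hemepos' after the early changes, it would undergo only the recent ones:
  rule 3 (glide loss): no change (hemepos)
  rule 4 (unconditioned shift): no change (hemepos)
  ⇒ as a loan: hemepos
Havatic 'emepos' matches the inherited outcome exactly, so it is an inherited cognate, not a loan.

inherited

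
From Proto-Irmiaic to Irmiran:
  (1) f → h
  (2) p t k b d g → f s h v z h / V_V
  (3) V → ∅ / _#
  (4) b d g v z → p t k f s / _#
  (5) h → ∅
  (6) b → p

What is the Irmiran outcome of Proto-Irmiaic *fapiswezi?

Irmiran: start from *fapiswezi.
  rule 1 (unconditioned shift): fapiswezi → hapiswezi
  rule 2 (intervocalic lenition): hapiswezi → hafiswezi
  rule 3 (apocope): hafiswezi → hafiswez
  rule 4 (final devoicing): hafiswez → hafiswes
  rule 5 (h-loss): hafiswes → afiswes
  rule 6: no change — afiswes
  ⇒ Irmiran afiswes

afiswes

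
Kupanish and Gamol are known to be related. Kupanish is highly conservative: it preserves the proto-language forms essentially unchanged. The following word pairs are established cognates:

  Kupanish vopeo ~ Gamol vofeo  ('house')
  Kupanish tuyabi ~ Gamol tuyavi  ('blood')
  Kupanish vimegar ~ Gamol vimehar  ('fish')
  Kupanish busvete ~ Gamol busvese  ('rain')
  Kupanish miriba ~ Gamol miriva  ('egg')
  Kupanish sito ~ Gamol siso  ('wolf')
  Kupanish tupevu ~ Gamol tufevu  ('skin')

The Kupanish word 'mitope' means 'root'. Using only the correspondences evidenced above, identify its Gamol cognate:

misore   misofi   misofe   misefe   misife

misofe

sito ~ siso — Kupanish t corresponds to Gamol s between vowels (before a back vowel).
vopeo ~ vofeo, tupevu ~ tufevu — Kupanish p corresponds to Gamol f between vowels (before a front vowel).
Applying these to Kupanish 'mitope':
  mitope → misope   (t→s between vowels (before a back vowel))
  misope → misofe   (p→f between vowels (before a front vowel))
So the Gamol cognate is 'misofe'.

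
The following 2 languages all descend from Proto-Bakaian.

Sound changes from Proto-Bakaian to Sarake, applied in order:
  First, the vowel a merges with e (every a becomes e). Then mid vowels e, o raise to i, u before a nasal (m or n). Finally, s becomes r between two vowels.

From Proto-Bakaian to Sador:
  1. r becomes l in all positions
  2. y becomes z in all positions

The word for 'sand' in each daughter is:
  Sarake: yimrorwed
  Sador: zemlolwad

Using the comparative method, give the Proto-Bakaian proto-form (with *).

*yemrorwad

Position 6: Sarake has r, Sador has l. Taking the neighbouring segments as reconstructed: Sarake r can only go back to *r; Sador l could go back to *l or *r — the one source consistent with every daughter is *r.
Position 8: Sarake has e, Sador has a. Sador preserves a here (none of its changes turn any other segment into a), so the proto-segment is *a.
Continuing position by position gives *yemrorwad; check it forward:
Sarake: start from *yemrorwad.
  rule 1 (vowel merger): yemrorwad → yemrorwed
  rule 2 (pre-nasal raising): yemrorwed → yimrorwed
  rule 3: no change — yimrorwed
  ⇒ Sarake yimrorwed
Sador: *yemrorwad > yemlolwad > zemlolwad  (by unconditioned shift, unconditioned shift)
Only *yemrorwad yields all of Sarake yimrorwed, Sador zemlolwad.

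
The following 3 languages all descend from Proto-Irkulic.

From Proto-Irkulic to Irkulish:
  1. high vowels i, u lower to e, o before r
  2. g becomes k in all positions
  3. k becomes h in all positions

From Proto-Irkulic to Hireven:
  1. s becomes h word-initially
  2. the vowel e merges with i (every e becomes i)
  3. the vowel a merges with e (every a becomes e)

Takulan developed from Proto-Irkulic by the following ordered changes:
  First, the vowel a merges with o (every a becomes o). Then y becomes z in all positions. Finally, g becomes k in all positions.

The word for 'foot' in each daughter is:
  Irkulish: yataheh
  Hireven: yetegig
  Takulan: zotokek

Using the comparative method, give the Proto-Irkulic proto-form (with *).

*yatageg

Position 1: Irkulish has y, Hireven has y, Takulan has z. Irkulish preserves y here (none of its changes turn any other segment into y), so the proto-segment is *y.
Position 2: Irkulish has a, Hireven has e, Takulan has o. Irkulish preserves a here (none of its changes turn any other segment into a), so the proto-segment is *a.
This points to *yatageg. Verify forward in each daughter:
Irkulish: *yatageg > yatakek > yataheh  (by unconditioned shift, unconditioned shift)
Hireven: *yatageg
  yatageg (rule 1 does not apply)
  yatageg → yatagig   [vowel merger]
  yatagig → yetegig   [vowel merger]
  giving Hireven yetegig.
Takulan: *yatageg
  yatageg → yotogeg   [vowel merger]
  yotogeg → zotogeg   [unconditioned shift]
  zotogeg → zotokek   [unconditioned shift]
  giving Takulan zotokek.
Only *yatageg yields all of Irkulish yataheh, Hireven yetegig, Takulan zotokek.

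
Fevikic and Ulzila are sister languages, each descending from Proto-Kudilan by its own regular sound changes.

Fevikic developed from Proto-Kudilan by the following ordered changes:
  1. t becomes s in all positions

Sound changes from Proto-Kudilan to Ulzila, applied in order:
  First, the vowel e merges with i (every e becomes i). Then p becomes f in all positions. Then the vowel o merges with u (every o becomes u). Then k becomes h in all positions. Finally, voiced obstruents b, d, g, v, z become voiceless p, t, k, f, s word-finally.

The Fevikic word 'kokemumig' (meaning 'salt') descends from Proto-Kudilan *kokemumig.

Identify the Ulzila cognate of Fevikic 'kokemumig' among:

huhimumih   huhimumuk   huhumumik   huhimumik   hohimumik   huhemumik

Ulzila: *kokemumig
  kokemumig → kokimumig   [vowel merger]
  kokimumig (rule 2 does not apply)
  kokimumig → kukimumig   [vowel merger]
  kukimumig → huhimumig   [unconditioned shift]
  huhimumig → huhimumik   [final devoicing]
  giving Ulzila huhimumik.
Among the options, 'huhimumik' alone shows every Ulzila change applied in order.

huhimumik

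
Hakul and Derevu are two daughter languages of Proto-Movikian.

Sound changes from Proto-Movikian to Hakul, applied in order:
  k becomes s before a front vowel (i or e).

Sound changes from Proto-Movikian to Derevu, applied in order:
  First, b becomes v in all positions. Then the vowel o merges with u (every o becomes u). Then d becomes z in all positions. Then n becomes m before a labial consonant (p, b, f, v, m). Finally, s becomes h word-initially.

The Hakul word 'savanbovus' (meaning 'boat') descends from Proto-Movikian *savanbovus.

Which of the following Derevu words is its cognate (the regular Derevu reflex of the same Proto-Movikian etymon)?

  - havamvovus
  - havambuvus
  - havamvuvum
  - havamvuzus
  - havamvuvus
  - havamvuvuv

Derevu: start from *savanbovus.
  rule 1 (unconditioned shift): savanbovus → savanvovus
  rule 2 (vowel merger): savanvovus → savanvuvus
  rule 3: no change — savanvuvus
  rule 4 (nasal place assimilation): savanvuvus → savamvuvus
  rule 5 (debuccalisation): savamvuvus → havamvuvus
  ⇒ Derevu havamvuvus
The other candidates each miss or misapply at least one Derevu change.

havamvuvus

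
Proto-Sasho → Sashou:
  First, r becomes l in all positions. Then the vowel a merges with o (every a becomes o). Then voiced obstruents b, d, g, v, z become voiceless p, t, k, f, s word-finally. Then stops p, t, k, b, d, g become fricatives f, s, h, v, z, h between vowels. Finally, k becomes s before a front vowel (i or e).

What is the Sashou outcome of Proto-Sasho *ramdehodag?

lomdehozok

Sashou: start from *ramdehodag.
  rule 1 (unconditioned shift): ramdehodag → lamdehodag
  rule 2 (vowel merger): lamdehodag → lomdehodog
  rule 3 (final devoicing): lomdehodog → lomdehodok
  rule 4 (intervocalic lenition): lomdehodok → lomdehozok
  rule 5: no change — lomdehozok
  ⇒ Sashou lomdehozok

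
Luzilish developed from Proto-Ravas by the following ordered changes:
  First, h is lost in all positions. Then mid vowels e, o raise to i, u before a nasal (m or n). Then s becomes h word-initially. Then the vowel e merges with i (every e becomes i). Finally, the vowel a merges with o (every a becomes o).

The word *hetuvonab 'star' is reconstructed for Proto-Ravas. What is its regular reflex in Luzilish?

Luzilish: *hetuvonab > etuvonab > etuvunab > ituvunab > ituvunob  (by h-loss, pre-nasal raising, vowel merger, vowel merger)

ituvunob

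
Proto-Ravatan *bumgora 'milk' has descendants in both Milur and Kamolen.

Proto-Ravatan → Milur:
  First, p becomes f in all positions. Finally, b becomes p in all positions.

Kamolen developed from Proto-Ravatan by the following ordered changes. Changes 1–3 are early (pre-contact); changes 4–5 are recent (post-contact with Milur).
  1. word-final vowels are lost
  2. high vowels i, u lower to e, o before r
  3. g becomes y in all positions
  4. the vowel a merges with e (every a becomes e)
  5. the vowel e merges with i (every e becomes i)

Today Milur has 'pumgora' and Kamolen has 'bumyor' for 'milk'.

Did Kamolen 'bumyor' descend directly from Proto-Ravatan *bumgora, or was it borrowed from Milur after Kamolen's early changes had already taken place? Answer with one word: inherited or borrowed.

If inherited, *bumgora would pass through all of Kamolen's changes:
Kamolen: *bumgora > bumgor > bumyor  (by apocope, unconditioned shift)
If borrowed from Milur 'pumgora' after the early changes, it would undergo only the recent ones:
  rule 4 (vowel merger): pumgora → pumgore
  rule 5 (vowel merger): pumgore → pumgori
  ⇒ as a loan: pumgori
Kamolen 'bumyor' matches the inherited outcome exactly, so it is an inherited cognate, not a loan.

inherited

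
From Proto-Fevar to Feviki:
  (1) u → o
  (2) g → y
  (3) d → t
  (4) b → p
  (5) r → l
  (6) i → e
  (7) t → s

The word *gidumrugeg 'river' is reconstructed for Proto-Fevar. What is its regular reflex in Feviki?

Feviki: *gidumrugeg > gidomrogeg > yidomroyey > yitomroyey > yitomloyey > yetomloyey > yesomloyey  (by vowel merger, unconditioned shift, unconditioned shift, unconditioned shift, vowel merger, unconditioned shift)

yesomloyey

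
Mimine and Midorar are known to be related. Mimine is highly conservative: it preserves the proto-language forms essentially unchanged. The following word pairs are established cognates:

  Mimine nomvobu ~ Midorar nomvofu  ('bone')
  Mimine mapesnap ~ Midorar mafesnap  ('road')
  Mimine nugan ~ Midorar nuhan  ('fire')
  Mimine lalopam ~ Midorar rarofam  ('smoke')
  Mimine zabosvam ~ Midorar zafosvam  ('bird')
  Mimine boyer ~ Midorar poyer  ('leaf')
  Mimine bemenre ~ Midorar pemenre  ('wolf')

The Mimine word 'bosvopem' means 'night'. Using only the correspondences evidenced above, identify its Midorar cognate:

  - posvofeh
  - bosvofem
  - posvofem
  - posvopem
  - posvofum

boyer ~ poyer — Mimine b corresponds to Midorar p word-initially before a back vowel.
mapesnap ~ mafesnap — Mimine p corresponds to Midorar f between vowels (before a front vowel).
Applying these to Mimine 'bosvopem':
  bosvopem → posvopem   (b→p word-initially before a back vowel)
  posvopem → posvofem   (p→f between vowels (before a front vowel))
So the Midorar cognate is 'posvofem'.

posvofem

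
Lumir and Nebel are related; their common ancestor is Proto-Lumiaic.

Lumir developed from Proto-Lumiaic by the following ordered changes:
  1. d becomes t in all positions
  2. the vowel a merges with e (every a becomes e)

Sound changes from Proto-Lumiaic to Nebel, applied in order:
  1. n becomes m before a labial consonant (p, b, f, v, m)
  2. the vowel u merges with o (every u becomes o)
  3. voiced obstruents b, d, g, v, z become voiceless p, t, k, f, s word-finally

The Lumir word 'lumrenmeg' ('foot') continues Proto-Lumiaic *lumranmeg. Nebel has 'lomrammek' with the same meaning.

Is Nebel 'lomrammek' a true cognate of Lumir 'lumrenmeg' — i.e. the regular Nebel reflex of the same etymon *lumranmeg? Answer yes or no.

Derive the expected Nebel reflex of *lumranmeg:
Nebel: *lumranmeg > lumrammeg > lomrammeg > lomrammek  (by nasal place assimilation, vowel merger, final devoicing)
Nebel 'lomrammek' matches the regular reflex exactly, so the pair is cognate.

yes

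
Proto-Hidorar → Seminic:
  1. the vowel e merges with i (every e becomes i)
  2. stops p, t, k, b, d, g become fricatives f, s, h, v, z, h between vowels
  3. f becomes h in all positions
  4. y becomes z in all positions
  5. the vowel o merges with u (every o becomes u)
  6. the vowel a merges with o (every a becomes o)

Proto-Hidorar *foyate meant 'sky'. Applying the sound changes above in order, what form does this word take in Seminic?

Seminic: start from *foyate.
  rule 1 (vowel merger): foyate → foyati
  rule 2 (intervocalic lenition): foyati → foyasi
  rule 3 (unconditioned shift): foyasi → hoyasi
  rule 4 (unconditioned shift): hoyasi → hozasi
  rule 5 (vowel merger): hozasi → huzasi
  rule 6 (vowel merger): huzasi → huzosi
  ⇒ Seminic huzosi

huzosi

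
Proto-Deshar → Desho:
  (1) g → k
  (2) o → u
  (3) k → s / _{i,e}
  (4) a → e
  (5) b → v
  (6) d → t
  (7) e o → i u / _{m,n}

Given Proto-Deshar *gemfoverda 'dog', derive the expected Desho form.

simfuverte

Desho: *gemfoverda
  gemfoverda → kemfoverda   [unconditioned shift]
  kemfoverda → kemfuverda   [vowel merger]
  kemfuverda → semfuverda   [palatalisation]
  semfuverda → semfuverde   [vowel merger]
  semfuverde (rule 5 does not apply)
  semfuverde → semfuverte   [unconditioned shift]
  semfuverte → simfuverte   [pre-nasal raising]
  giving Desho simfuverte.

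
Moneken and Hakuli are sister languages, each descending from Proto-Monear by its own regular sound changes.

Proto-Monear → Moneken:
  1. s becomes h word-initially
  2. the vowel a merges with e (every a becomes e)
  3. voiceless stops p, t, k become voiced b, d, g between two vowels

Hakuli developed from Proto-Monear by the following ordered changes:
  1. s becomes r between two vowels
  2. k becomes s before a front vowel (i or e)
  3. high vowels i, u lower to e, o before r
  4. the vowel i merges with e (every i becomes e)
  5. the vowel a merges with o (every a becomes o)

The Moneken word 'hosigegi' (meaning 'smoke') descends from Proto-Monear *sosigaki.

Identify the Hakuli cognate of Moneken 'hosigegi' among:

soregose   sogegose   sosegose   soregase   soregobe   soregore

soregose

Hakuli: *sosigaki
  sosigaki → sorigaki   [rhotacism]
  sorigaki → sorigasi   [palatalisation]
  sorigasi (rule 3 does not apply)
  sorigasi → soregase   [vowel merger]
  soregase → soregose   [vowel merger]
  giving Hakuli soregose.
Among the options, 'soregose' alone shows every Hakuli change applied in order.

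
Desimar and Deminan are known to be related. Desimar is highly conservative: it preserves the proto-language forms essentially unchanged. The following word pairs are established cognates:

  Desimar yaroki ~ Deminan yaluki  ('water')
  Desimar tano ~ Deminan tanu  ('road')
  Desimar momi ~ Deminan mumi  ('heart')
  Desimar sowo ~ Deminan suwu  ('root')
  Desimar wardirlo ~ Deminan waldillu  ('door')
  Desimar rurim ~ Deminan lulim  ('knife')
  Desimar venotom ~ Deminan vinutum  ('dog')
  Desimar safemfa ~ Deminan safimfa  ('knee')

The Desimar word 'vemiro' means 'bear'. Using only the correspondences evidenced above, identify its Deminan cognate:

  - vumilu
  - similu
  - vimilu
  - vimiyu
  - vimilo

vimilu

safemfa ~ safimfa — Desimar e corresponds to Deminan i after a consonant, before a nasal.
yaroki ~ yaluki — Desimar r corresponds to Deminan l between vowels (before a back vowel).
tano ~ tanu, sowo ~ suwu — Desimar o corresponds to Deminan u word-finally.
Applying these to Desimar 'vemiro':
  vemiro → vimiro   (e→i after a consonant, before a nasal)
  vimiro → vimilo   (r→l between vowels (before a back vowel))
  vimilo → vimilu   (o→u word-finally)
So the Deminan cognate is 'vimilu'.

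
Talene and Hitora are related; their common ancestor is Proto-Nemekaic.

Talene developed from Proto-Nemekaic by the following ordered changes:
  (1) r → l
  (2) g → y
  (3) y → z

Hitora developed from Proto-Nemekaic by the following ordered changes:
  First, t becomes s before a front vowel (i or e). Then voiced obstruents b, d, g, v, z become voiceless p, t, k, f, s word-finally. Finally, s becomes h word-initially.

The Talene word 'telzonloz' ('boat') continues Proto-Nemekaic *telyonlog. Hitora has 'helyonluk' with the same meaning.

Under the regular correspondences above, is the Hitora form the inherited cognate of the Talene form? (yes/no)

no

Derive the expected Hitora reflex of *telyonlog:
Hitora: *telyonlog
  telyonlog → selyonlog   [palatalisation]
  selyonlog → selyonlok   [final devoicing]
  selyonlok → helyonlok   [debuccalisation]
  giving Hitora helyonlok.
The regular Hitora reflex would be 'helyonlok', but the attested form is 'helyonluk'. The correspondence is irregular, so they are not cognates (the Hitora form has a different source).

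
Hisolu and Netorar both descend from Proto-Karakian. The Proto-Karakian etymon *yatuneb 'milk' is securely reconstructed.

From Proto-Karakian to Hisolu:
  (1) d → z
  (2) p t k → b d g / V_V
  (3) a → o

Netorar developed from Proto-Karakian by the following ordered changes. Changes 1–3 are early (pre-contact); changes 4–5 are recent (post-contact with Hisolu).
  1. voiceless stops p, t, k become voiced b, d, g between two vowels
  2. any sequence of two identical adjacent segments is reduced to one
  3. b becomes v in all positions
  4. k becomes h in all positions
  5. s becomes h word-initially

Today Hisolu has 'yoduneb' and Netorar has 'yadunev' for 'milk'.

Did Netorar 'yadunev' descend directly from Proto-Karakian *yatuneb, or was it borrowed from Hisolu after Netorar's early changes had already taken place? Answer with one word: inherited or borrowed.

If inherited, *yatuneb would pass through all of Netorar's changes:
Netorar: *yatuneb > yaduneb > yadunev  (by intervocalic voicing, unconditioned shift)
If borrowed from Hisolu 'yoduneb' after the early changes, it would undergo only the recent ones:
  rule 4 (unconditioned shift): no change (yoduneb)
  rule 5 (debuccalisation): no change (yoduneb)
  ⇒ as a loan: yoduneb
Netorar 'yadunev' matches the inherited outcome exactly, so it is an inherited cognate, not a loan.

inherited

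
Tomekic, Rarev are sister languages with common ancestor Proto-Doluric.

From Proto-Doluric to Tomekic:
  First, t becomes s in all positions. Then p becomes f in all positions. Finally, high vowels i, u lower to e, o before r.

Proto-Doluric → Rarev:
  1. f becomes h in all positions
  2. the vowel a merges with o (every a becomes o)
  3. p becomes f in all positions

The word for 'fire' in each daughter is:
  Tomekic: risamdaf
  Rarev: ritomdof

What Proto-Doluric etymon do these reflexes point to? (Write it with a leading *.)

Position 3: Tomekic has s, Rarev has t. Rarev preserves t here (none of its changes turn any other segment into t), so the proto-segment is *t.
Position 4: Tomekic has a, Rarev has o. Tomekic preserves a here (none of its changes turn any other segment into a), so the proto-segment is *a.
Continuing position by position gives *ritamdap; check it forward:
Tomekic: *ritamdap > risamdap > risamdaf  (by unconditioned shift, unconditioned shift)
Rarev: *ritamdap > ritomdop > ritomdof  (by vowel merger, unconditioned shift)
*ritamdap is the unique common source.

*ritamdap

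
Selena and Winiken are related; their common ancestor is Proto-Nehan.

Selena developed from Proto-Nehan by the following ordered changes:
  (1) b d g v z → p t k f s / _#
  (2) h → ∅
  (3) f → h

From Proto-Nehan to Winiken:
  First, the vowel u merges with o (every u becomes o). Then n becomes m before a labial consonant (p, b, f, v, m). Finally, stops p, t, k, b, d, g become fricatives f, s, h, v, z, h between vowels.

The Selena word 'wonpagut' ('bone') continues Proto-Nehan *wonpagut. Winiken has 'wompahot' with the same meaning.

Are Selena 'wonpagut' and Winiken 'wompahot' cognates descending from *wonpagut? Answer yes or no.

Derive the expected Winiken reflex of *wonpagut:
Winiken: *wonpagut
  wonpagut → wonpagot   [vowel merger]
  wonpagot → wompagot   [nasal place assimilation]
  wompagot → wompahot   [intervocalic lenition]
  giving Winiken wompahot.
Winiken 'wompahot' matches the regular reflex exactly, so the pair is cognate.

yes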